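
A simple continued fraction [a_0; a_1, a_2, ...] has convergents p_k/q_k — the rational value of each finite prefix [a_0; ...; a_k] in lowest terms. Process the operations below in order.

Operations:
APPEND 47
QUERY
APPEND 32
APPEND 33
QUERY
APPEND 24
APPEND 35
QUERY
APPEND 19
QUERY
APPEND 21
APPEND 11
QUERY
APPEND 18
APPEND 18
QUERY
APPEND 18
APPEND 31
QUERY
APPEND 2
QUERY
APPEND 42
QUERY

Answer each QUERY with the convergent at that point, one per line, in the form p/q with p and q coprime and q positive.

APPEND 47: p_0 = 47·1 + 0 = 47, q_0 = 47·0 + 1 = 1 → 47/1
APPEND 32: p_1 = 32·47 + 1 = 1505, q_1 = 32·1 + 0 = 32 → 1505/32
APPEND 33: p_2 = 33·1505 + 47 = 49712, q_2 = 33·32 + 1 = 1057 → 49712/1057
APPEND 24: p_3 = 24·49712 + 1505 = 1194593, q_3 = 24·1057 + 32 = 25400 → 1194593/25400
APPEND 35: p_4 = 35·1194593 + 49712 = 41860467, q_4 = 35·25400 + 1057 = 890057 → 41860467/890057
APPEND 19: p_5 = 19·41860467 + 1194593 = 796543466, q_5 = 19·890057 + 25400 = 16936483 → 796543466/16936483
APPEND 21: p_6 = 21·796543466 + 41860467 = 16769273253, q_6 = 21·16936483 + 890057 = 356556200 → 16769273253/356556200
APPEND 11: p_7 = 11·16769273253 + 796543466 = 185258549249, q_7 = 11·356556200 + 16936483 = 3939054683 → 185258549249/3939054683
APPEND 18: p_8 = 18·185258549249 + 16769273253 = 3351423159735, q_8 = 18·3939054683 + 356556200 = 71259540494 → 3351423159735/71259540494
APPEND 18: p_9 = 18·3351423159735 + 185258549249 = 60510875424479, q_9 = 18·71259540494 + 3939054683 = 1286610783575 → 60510875424479/1286610783575
APPEND 18: p_10 = 18·60510875424479 + 3351423159735 = 1092547180800357, q_10 = 18·1286610783575 + 71259540494 = 23230253644844 → 1092547180800357/23230253644844
APPEND 31: p_11 = 31·1092547180800357 + 60510875424479 = 33929473480235546, q_11 = 31·23230253644844 + 1286610783575 = 721424473773739 → 33929473480235546/721424473773739
APPEND 2: p_12 = 2·33929473480235546 + 1092547180800357 = 68951494141271449, q_12 = 2·721424473773739 + 23230253644844 = 1466079201192322 → 68951494141271449/1466079201192322
APPEND 42: p_13 = 42·68951494141271449 + 33929473480235546 = 2929892227413636404, q_13 = 42·1466079201192322 + 721424473773739 = 62296750923851263 → 2929892227413636404/62296750923851263

47/1
49712/1057
41860467/890057
796543466/16936483
185258549249/3939054683
60510875424479/1286610783575
33929473480235546/721424473773739
68951494141271449/1466079201192322
2929892227413636404/62296750923851263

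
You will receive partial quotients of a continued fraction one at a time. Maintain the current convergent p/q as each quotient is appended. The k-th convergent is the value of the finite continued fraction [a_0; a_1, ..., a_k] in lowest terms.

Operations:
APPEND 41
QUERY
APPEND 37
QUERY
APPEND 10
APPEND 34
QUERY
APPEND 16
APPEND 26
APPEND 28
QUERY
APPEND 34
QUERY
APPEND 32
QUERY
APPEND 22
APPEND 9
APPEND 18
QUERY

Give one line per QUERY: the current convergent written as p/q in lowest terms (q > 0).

41/1
1518/37
519032/12651
6079618253/148185951
206923852692/5043607447
6627642904397/161543624255
23919753615435584/583025329828881

APPEND 41: p_0 = 41·1 + 0 = 41, q_0 = 41·0 + 1 = 1 → 41/1
APPEND 37: p_1 = 37·41 + 1 = 1518, q_1 = 37·1 + 0 = 37 → 1518/37
APPEND 10: p_2 = 10·1518 + 41 = 15221, q_2 = 10·37 + 1 = 371 → 15221/371
APPEND 34: p_3 = 34·15221 + 1518 = 519032, q_3 = 34·371 + 37 = 12651 → 519032/12651
APPEND 16: p_4 = 16·519032 + 15221 = 8319733, q_4 = 16·12651 + 371 = 202787 → 8319733/202787
APPEND 26: p_5 = 26·8319733 + 519032 = 216832090, q_5 = 26·202787 + 12651 = 5285113 → 216832090/5285113
APPEND 28: p_6 = 28·216832090 + 8319733 = 6079618253, q_6 = 28·5285113 + 202787 = 148185951 → 6079618253/148185951
APPEND 34: p_7 = 34·6079618253 + 216832090 = 206923852692, q_7 = 34·148185951 + 5285113 = 5043607447 → 206923852692/5043607447
APPEND 32: p_8 = 32·206923852692 + 6079618253 = 6627642904397, q_8 = 32·5043607447 + 148185951 = 161543624255 → 6627642904397/161543624255
APPEND 22: p_9 = 22·6627642904397 + 206923852692 = 146015067749426, q_9 = 22·161543624255 + 5043607447 = 3559003341057 → 146015067749426/3559003341057
APPEND 9: p_10 = 9·146015067749426 + 6627642904397 = 1320763252649231, q_10 = 9·3559003341057 + 161543624255 = 32192573693768 → 1320763252649231/32192573693768
APPEND 18: p_11 = 18·1320763252649231 + 146015067749426 = 23919753615435584, q_11 = 18·32192573693768 + 3559003341057 = 583025329828881 → 23919753615435584/583025329828881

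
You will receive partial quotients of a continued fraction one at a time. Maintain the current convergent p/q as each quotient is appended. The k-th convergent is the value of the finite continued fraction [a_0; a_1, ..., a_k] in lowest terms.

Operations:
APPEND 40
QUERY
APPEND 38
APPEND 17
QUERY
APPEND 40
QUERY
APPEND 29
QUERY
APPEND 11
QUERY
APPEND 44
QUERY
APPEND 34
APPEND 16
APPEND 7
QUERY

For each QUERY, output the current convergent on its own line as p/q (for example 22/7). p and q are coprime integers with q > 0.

40/1
25897/647
1037401/25918
30110526/752269
332253187/8300877
14649250754/365990857
56422510762277/1409636807694

APPEND 40: p_0 = 40·1 + 0 = 40, q_0 = 40·0 + 1 = 1 → 40/1
APPEND 38: p_1 = 38·40 + 1 = 1521, q_1 = 38·1 + 0 = 38 → 1521/38
APPEND 17: p_2 = 17·1521 + 40 = 25897, q_2 = 17·38 + 1 = 647 → 25897/647
APPEND 40: p_3 = 40·25897 + 1521 = 1037401, q_3 = 40·647 + 38 = 25918 → 1037401/25918
APPEND 29: p_4 = 29·1037401 + 25897 = 30110526, q_4 = 29·25918 + 647 = 752269 → 30110526/752269
APPEND 11: p_5 = 11·30110526 + 1037401 = 332253187, q_5 = 11·752269 + 25918 = 8300877 → 332253187/8300877
APPEND 44: p_6 = 44·332253187 + 30110526 = 14649250754, q_6 = 44·8300877 + 752269 = 365990857 → 14649250754/365990857
APPEND 34: p_7 = 34·14649250754 + 332253187 = 498406778823, q_7 = 34·365990857 + 8300877 = 12451990015 → 498406778823/12451990015
APPEND 16: p_8 = 16·498406778823 + 14649250754 = 7989157711922, q_8 = 16·12451990015 + 365990857 = 199597831097 → 7989157711922/199597831097
APPEND 7: p_9 = 7·7989157711922 + 498406778823 = 56422510762277, q_9 = 7·199597831097 + 12451990015 = 1409636807694 → 56422510762277/1409636807694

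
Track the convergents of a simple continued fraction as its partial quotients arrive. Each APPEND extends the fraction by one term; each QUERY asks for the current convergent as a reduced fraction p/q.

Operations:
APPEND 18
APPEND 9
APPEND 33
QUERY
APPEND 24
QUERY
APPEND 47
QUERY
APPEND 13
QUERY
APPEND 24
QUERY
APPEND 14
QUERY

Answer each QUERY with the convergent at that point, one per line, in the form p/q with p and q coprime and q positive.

APPEND 18: p_0 = 18·1 + 0 = 18, q_0 = 18·0 + 1 = 1 → 18/1
APPEND 9: p_1 = 9·18 + 1 = 163, q_1 = 9·1 + 0 = 9 → 163/9
APPEND 33: p_2 = 33·163 + 18 = 5397, q_2 = 33·9 + 1 = 298 → 5397/298
APPEND 24: p_3 = 24·5397 + 163 = 129691, q_3 = 24·298 + 9 = 7161 → 129691/7161
APPEND 47: p_4 = 47·129691 + 5397 = 6100874, q_4 = 47·7161 + 298 = 336865 → 6100874/336865
APPEND 13: p_5 = 13·6100874 + 129691 = 79441053, q_5 = 13·336865 + 7161 = 4386406 → 79441053/4386406
APPEND 24: p_6 = 24·79441053 + 6100874 = 1912686146, q_6 = 24·4386406 + 336865 = 105610609 → 1912686146/105610609
APPEND 14: p_7 = 14·1912686146 + 79441053 = 26857047097, q_7 = 14·105610609 + 4386406 = 1482934932 → 26857047097/1482934932

5397/298
129691/7161
6100874/336865
79441053/4386406
1912686146/105610609
26857047097/1482934932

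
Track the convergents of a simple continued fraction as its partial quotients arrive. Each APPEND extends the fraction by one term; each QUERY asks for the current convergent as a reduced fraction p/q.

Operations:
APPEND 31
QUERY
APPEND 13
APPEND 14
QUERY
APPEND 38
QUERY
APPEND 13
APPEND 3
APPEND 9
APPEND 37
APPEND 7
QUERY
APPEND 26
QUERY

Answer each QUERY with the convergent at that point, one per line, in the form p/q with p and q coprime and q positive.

31/1
5687/183
216510/6967
21099283387/678946503
551583991765/17749229462

APPEND 31: p_0 = 31·1 + 0 = 31, q_0 = 31·0 + 1 = 1 → 31/1
APPEND 13: p_1 = 13·31 + 1 = 404, q_1 = 13·1 + 0 = 13 → 404/13
APPEND 14: p_2 = 14·404 + 31 = 5687, q_2 = 14·13 + 1 = 183 → 5687/183
APPEND 38: p_3 = 38·5687 + 404 = 216510, q_3 = 38·183 + 13 = 6967 → 216510/6967
APPEND 13: p_4 = 13·216510 + 5687 = 2820317, q_4 = 13·6967 + 183 = 90754 → 2820317/90754
APPEND 3: p_5 = 3·2820317 + 216510 = 8677461, q_5 = 3·90754 + 6967 = 279229 → 8677461/279229
APPEND 9: p_6 = 9·8677461 + 2820317 = 80917466, q_6 = 9·279229 + 90754 = 2603815 → 80917466/2603815
APPEND 37: p_7 = 37·80917466 + 8677461 = 3002623703, q_7 = 37·2603815 + 279229 = 96620384 → 3002623703/96620384
APPEND 7: p_8 = 7·3002623703 + 80917466 = 21099283387, q_8 = 7·96620384 + 2603815 = 678946503 → 21099283387/678946503
APPEND 26: p_9 = 26·21099283387 + 3002623703 = 551583991765, q_9 = 26·678946503 + 96620384 = 17749229462 → 551583991765/17749229462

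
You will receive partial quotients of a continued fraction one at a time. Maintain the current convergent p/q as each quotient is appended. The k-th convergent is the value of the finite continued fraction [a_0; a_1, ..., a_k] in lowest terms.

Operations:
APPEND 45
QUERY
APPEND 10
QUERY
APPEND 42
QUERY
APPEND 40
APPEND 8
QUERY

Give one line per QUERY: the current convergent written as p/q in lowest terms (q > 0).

APPEND 45: p_0 = 45·1 + 0 = 45, q_0 = 45·0 + 1 = 1 → 45/1
APPEND 10: p_1 = 10·45 + 1 = 451, q_1 = 10·1 + 0 = 10 → 451/10
APPEND 42: p_2 = 42·451 + 45 = 18987, q_2 = 42·10 + 1 = 421 → 18987/421
APPEND 40: p_3 = 40·18987 + 451 = 759931, q_3 = 40·421 + 10 = 16850 → 759931/16850
APPEND 8: p_4 = 8·759931 + 18987 = 6098435, q_4 = 8·16850 + 421 = 135221 → 6098435/135221

45/1
451/10
18987/421
6098435/135221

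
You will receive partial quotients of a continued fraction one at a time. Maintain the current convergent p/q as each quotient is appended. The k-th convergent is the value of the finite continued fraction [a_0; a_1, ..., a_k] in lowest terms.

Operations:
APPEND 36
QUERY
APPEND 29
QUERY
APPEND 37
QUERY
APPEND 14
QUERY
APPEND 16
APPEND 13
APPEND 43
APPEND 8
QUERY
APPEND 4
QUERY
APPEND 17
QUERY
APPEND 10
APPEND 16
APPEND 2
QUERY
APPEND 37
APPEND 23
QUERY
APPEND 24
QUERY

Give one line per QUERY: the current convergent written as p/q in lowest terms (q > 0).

36/1
1045/29
38701/1074
542859/15065
39386217740/1093015627
162453903097/4508294143
2801102570389/77734016058
935327032171349/25956467037975
807330897264479511/22404418030062098
19411002211314130358/538679009311187053

APPEND 36: p_0 = 36·1 + 0 = 36, q_0 = 36·0 + 1 = 1 → 36/1
APPEND 29: p_1 = 29·36 + 1 = 1045, q_1 = 29·1 + 0 = 29 → 1045/29
APPEND 37: p_2 = 37·1045 + 36 = 38701, q_2 = 37·29 + 1 = 1074 → 38701/1074
APPEND 14: p_3 = 14·38701 + 1045 = 542859, q_3 = 14·1074 + 29 = 15065 → 542859/15065
APPEND 16: p_4 = 16·542859 + 38701 = 8724445, q_4 = 16·15065 + 1074 = 242114 → 8724445/242114
APPEND 13: p_5 = 13·8724445 + 542859 = 113960644, q_5 = 13·242114 + 15065 = 3162547 → 113960644/3162547
APPEND 43: p_6 = 43·113960644 + 8724445 = 4909032137, q_6 = 43·3162547 + 242114 = 136231635 → 4909032137/136231635
APPEND 8: p_7 = 8·4909032137 + 113960644 = 39386217740, q_7 = 8·136231635 + 3162547 = 1093015627 → 39386217740/1093015627
APPEND 4: p_8 = 4·39386217740 + 4909032137 = 162453903097, q_8 = 4·1093015627 + 136231635 = 4508294143 → 162453903097/4508294143
APPEND 17: p_9 = 17·162453903097 + 39386217740 = 2801102570389, q_9 = 17·4508294143 + 1093015627 = 77734016058 → 2801102570389/77734016058
APPEND 10: p_10 = 10·2801102570389 + 162453903097 = 28173479606987, q_10 = 10·77734016058 + 4508294143 = 781848454723 → 28173479606987/781848454723
APPEND 16: p_11 = 16·28173479606987 + 2801102570389 = 453576776282181, q_11 = 16·781848454723 + 77734016058 = 12587309291626 → 453576776282181/12587309291626
APPEND 2: p_12 = 2·453576776282181 + 28173479606987 = 935327032171349, q_12 = 2·12587309291626 + 781848454723 = 25956467037975 → 935327032171349/25956467037975
APPEND 37: p_13 = 37·935327032171349 + 453576776282181 = 35060676966622094, q_13 = 37·25956467037975 + 12587309291626 = 972976589696701 → 35060676966622094/972976589696701
APPEND 23: p_14 = 23·35060676966622094 + 935327032171349 = 807330897264479511, q_14 = 23·972976589696701 + 25956467037975 = 22404418030062098 → 807330897264479511/22404418030062098
APPEND 24: p_15 = 24·807330897264479511 + 35060676966622094 = 19411002211314130358, q_15 = 24·22404418030062098 + 972976589696701 = 538679009311187053 → 19411002211314130358/538679009311187053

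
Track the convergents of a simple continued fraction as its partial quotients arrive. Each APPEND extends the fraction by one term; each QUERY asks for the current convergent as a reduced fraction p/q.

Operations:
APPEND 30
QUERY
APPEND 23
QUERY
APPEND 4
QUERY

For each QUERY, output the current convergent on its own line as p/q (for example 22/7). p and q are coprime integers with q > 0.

APPEND 30: p_0 = 30·1 + 0 = 30, q_0 = 30·0 + 1 = 1 → 30/1
APPEND 23: p_1 = 23·30 + 1 = 691, q_1 = 23·1 + 0 = 23 → 691/23
APPEND 4: p_2 = 4·691 + 30 = 2794, q_2 = 4·23 + 1 = 93 → 2794/93

30/1
691/23
2794/93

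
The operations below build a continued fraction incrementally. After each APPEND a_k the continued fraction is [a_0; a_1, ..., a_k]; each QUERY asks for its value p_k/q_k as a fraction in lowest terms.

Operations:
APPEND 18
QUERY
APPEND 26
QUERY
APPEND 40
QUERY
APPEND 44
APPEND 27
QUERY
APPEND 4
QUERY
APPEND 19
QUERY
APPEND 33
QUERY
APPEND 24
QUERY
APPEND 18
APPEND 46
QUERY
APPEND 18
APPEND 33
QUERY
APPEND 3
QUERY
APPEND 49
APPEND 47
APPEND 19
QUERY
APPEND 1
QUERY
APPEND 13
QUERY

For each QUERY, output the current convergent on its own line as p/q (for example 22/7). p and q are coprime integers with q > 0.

APPEND 18: p_0 = 18·1 + 0 = 18, q_0 = 18·0 + 1 = 1 → 18/1
APPEND 26: p_1 = 26·18 + 1 = 469, q_1 = 26·1 + 0 = 26 → 469/26
APPEND 40: p_2 = 40·469 + 18 = 18778, q_2 = 40·26 + 1 = 1041 → 18778/1041
APPEND 44: p_3 = 44·18778 + 469 = 826701, q_3 = 44·1041 + 26 = 45830 → 826701/45830
APPEND 27: p_4 = 27·826701 + 18778 = 22339705, q_4 = 27·45830 + 1041 = 1238451 → 22339705/1238451
APPEND 4: p_5 = 4·22339705 + 826701 = 90185521, q_5 = 4·1238451 + 45830 = 4999634 → 90185521/4999634
APPEND 19: p_6 = 19·90185521 + 22339705 = 1735864604, q_6 = 19·4999634 + 1238451 = 96231497 → 1735864604/96231497
APPEND 33: p_7 = 33·1735864604 + 90185521 = 57373717453, q_7 = 33·96231497 + 4999634 = 3180639035 → 57373717453/3180639035
APPEND 24: p_8 = 24·57373717453 + 1735864604 = 1378705083476, q_8 = 24·3180639035 + 96231497 = 76431568337 → 1378705083476/76431568337
APPEND 18: p_9 = 18·1378705083476 + 57373717453 = 24874065220021, q_9 = 18·76431568337 + 3180639035 = 1378948869101 → 24874065220021/1378948869101
APPEND 46: p_10 = 46·24874065220021 + 1378705083476 = 1145585705204442, q_10 = 46·1378948869101 + 76431568337 = 63508079546983 → 1145585705204442/63508079546983
APPEND 18: p_11 = 18·1145585705204442 + 24874065220021 = 20645416758899977, q_11 = 18·63508079546983 + 1378948869101 = 1144524380714795 → 20645416758899977/1144524380714795
APPEND 33: p_12 = 33·20645416758899977 + 1145585705204442 = 682444338748903683, q_12 = 33·1144524380714795 + 63508079546983 = 37832812643135218 → 682444338748903683/37832812643135218
APPEND 3: p_13 = 3·682444338748903683 + 20645416758899977 = 2067978433005611026, q_13 = 3·37832812643135218 + 1144524380714795 = 114642962310120449 → 2067978433005611026/114642962310120449
APPEND 49: p_14 = 49·2067978433005611026 + 682444338748903683 = 102013387556023843957, q_14 = 49·114642962310120449 + 37832812643135218 = 5655337965839037219 → 102013387556023843957/5655337965839037219
APPEND 47: p_15 = 47·102013387556023843957 + 2067978433005611026 = 4796697193566126277005, q_15 = 47·5655337965839037219 + 114642962310120449 = 265915527356744869742 → 4796697193566126277005/265915527356744869742
APPEND 19: p_16 = 19·4796697193566126277005 + 102013387556023843957 = 91239260065312423107052, q_16 = 19·265915527356744869742 + 5655337965839037219 = 5058050357743991562317 → 91239260065312423107052/5058050357743991562317
APPEND 1: p_17 = 1·91239260065312423107052 + 4796697193566126277005 = 96035957258878549384057, q_17 = 1·5058050357743991562317 + 265915527356744869742 = 5323965885100736432059 → 96035957258878549384057/5323965885100736432059
APPEND 13: p_18 = 13·96035957258878549384057 + 91239260065312423107052 = 1339706704430733565099793, q_18 = 13·5323965885100736432059 + 5058050357743991562317 = 74269606864053565179084 → 1339706704430733565099793/74269606864053565179084

18/1
469/26
18778/1041
22339705/1238451
90185521/4999634
1735864604/96231497
57373717453/3180639035
1378705083476/76431568337
1145585705204442/63508079546983
682444338748903683/37832812643135218
2067978433005611026/114642962310120449
91239260065312423107052/5058050357743991562317
96035957258878549384057/5323965885100736432059
1339706704430733565099793/74269606864053565179084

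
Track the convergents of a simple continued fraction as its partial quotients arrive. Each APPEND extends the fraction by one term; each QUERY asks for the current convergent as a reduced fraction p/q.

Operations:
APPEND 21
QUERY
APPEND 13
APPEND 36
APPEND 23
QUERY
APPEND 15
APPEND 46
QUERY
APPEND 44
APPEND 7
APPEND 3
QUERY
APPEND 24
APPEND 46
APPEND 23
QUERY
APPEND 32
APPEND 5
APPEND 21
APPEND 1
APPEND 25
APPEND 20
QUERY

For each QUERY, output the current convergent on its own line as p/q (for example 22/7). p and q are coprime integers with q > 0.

APPEND 21: p_0 = 21·1 + 0 = 21, q_0 = 21·0 + 1 = 1 → 21/1
APPEND 13: p_1 = 13·21 + 1 = 274, q_1 = 13·1 + 0 = 13 → 274/13
APPEND 36: p_2 = 36·274 + 21 = 9885, q_2 = 36·13 + 1 = 469 → 9885/469
APPEND 23: p_3 = 23·9885 + 274 = 227629, q_3 = 23·469 + 13 = 10800 → 227629/10800
APPEND 15: p_4 = 15·227629 + 9885 = 3424320, q_4 = 15·10800 + 469 = 162469 → 3424320/162469
APPEND 46: p_5 = 46·3424320 + 227629 = 157746349, q_5 = 46·162469 + 10800 = 7484374 → 157746349/7484374
APPEND 44: p_6 = 44·157746349 + 3424320 = 6944263676, q_6 = 44·7484374 + 162469 = 329474925 → 6944263676/329474925
APPEND 7: p_7 = 7·6944263676 + 157746349 = 48767592081, q_7 = 7·329474925 + 7484374 = 2313808849 → 48767592081/2313808849
APPEND 3: p_8 = 3·48767592081 + 6944263676 = 153247039919, q_8 = 3·2313808849 + 329474925 = 7270901472 → 153247039919/7270901472
APPEND 24: p_9 = 24·153247039919 + 48767592081 = 3726696550137, q_9 = 24·7270901472 + 2313808849 = 176815444177 → 3726696550137/176815444177
APPEND 46: p_10 = 46·3726696550137 + 153247039919 = 171581288346221, q_10 = 46·176815444177 + 7270901472 = 8140781333614 → 171581288346221/8140781333614
APPEND 23: p_11 = 23·171581288346221 + 3726696550137 = 3950096328513220, q_11 = 23·8140781333614 + 176815444177 = 187414786117299 → 3950096328513220/187414786117299
APPEND 32: p_12 = 32·3950096328513220 + 171581288346221 = 126574663800769261, q_12 = 32·187414786117299 + 8140781333614 = 6005413937087182 → 126574663800769261/6005413937087182
APPEND 5: p_13 = 5·126574663800769261 + 3950096328513220 = 636823415332359525, q_13 = 5·6005413937087182 + 187414786117299 = 30214484471553209 → 636823415332359525/30214484471553209
APPEND 21: p_14 = 21·636823415332359525 + 126574663800769261 = 13499866385780319286, q_14 = 21·30214484471553209 + 6005413937087182 = 640509587839704571 → 13499866385780319286/640509587839704571
APPEND 1: p_15 = 1·13499866385780319286 + 636823415332359525 = 14136689801112678811, q_15 = 1·640509587839704571 + 30214484471553209 = 670724072311257780 → 14136689801112678811/670724072311257780
APPEND 25: p_16 = 25·14136689801112678811 + 13499866385780319286 = 366917111413597289561, q_16 = 25·670724072311257780 + 640509587839704571 = 17408611395621149071 → 366917111413597289561/17408611395621149071
APPEND 20: p_17 = 20·366917111413597289561 + 14136689801112678811 = 7352478918073058470031, q_17 = 20·17408611395621149071 + 670724072311257780 = 348842951984734239200 → 7352478918073058470031/348842951984734239200

21/1
227629/10800
157746349/7484374
153247039919/7270901472
3950096328513220/187414786117299
7352478918073058470031/348842951984734239200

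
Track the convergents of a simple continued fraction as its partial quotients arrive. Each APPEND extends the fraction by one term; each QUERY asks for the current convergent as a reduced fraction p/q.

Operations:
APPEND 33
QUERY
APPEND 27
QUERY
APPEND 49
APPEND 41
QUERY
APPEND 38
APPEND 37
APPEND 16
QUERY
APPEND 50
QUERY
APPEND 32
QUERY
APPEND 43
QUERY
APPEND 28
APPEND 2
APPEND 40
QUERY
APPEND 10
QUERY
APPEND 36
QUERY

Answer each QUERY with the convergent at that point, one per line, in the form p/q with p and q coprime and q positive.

APPEND 33: p_0 = 33·1 + 0 = 33, q_0 = 33·0 + 1 = 1 → 33/1
APPEND 27: p_1 = 27·33 + 1 = 892, q_1 = 27·1 + 0 = 27 → 892/27
APPEND 49: p_2 = 49·892 + 33 = 43741, q_2 = 49·27 + 1 = 1324 → 43741/1324
APPEND 41: p_3 = 41·43741 + 892 = 1794273, q_3 = 41·1324 + 27 = 54311 → 1794273/54311
APPEND 38: p_4 = 38·1794273 + 43741 = 68226115, q_4 = 38·54311 + 1324 = 2065142 → 68226115/2065142
APPEND 37: p_5 = 37·68226115 + 1794273 = 2526160528, q_5 = 37·2065142 + 54311 = 76464565 → 2526160528/76464565
APPEND 16: p_6 = 16·2526160528 + 68226115 = 40486794563, q_6 = 16·76464565 + 2065142 = 1225498182 → 40486794563/1225498182
APPEND 50: p_7 = 50·40486794563 + 2526160528 = 2026865888678, q_7 = 50·1225498182 + 76464565 = 61351373665 → 2026865888678/61351373665
APPEND 32: p_8 = 32·2026865888678 + 40486794563 = 64900195232259, q_8 = 32·61351373665 + 1225498182 = 1964469455462 → 64900195232259/1964469455462
APPEND 43: p_9 = 43·64900195232259 + 2026865888678 = 2792735260875815, q_9 = 43·1964469455462 + 61351373665 = 84533537958531 → 2792735260875815/84533537958531
APPEND 28: p_10 = 28·2792735260875815 + 64900195232259 = 78261487499755079, q_10 = 28·84533537958531 + 1964469455462 = 2368903532294330 → 78261487499755079/2368903532294330
APPEND 2: p_11 = 2·78261487499755079 + 2792735260875815 = 159315710260385973, q_11 = 2·2368903532294330 + 84533537958531 = 4822340602547191 → 159315710260385973/4822340602547191
APPEND 40: p_12 = 40·159315710260385973 + 78261487499755079 = 6450889897915193999, q_12 = 40·4822340602547191 + 2368903532294330 = 195262527634181970 → 6450889897915193999/195262527634181970
APPEND 10: p_13 = 10·6450889897915193999 + 159315710260385973 = 64668214689412325963, q_13 = 10·195262527634181970 + 4822340602547191 = 1957447616944366891 → 64668214689412325963/1957447616944366891
APPEND 36: p_14 = 36·64668214689412325963 + 6450889897915193999 = 2334506618716758928667, q_14 = 36·1957447616944366891 + 195262527634181970 = 70663376737631390046 → 2334506618716758928667/70663376737631390046

33/1
892/27
1794273/54311
40486794563/1225498182
2026865888678/61351373665
64900195232259/1964469455462
2792735260875815/84533537958531
6450889897915193999/195262527634181970
64668214689412325963/1957447616944366891
2334506618716758928667/70663376737631390046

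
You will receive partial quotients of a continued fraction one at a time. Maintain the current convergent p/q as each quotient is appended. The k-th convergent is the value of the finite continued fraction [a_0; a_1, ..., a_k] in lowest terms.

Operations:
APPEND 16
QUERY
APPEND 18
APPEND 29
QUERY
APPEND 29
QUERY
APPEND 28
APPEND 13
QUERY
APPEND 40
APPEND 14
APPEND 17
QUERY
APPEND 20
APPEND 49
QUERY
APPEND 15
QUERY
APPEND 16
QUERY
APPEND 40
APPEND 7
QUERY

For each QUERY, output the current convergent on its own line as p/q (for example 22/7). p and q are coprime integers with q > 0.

16/1
8397/523
243802/15185
89096891/5549324
854914454974/53247618965
841124953475351/52388751604359
12634022670273538/786899345575291
202985487677851959/12642778280809015
57127360196168315245/3558128992326360252

APPEND 16: p_0 = 16·1 + 0 = 16, q_0 = 16·0 + 1 = 1 → 16/1
APPEND 18: p_1 = 18·16 + 1 = 289, q_1 = 18·1 + 0 = 18 → 289/18
APPEND 29: p_2 = 29·289 + 16 = 8397, q_2 = 29·18 + 1 = 523 → 8397/523
APPEND 29: p_3 = 29·8397 + 289 = 243802, q_3 = 29·523 + 18 = 15185 → 243802/15185
APPEND 28: p_4 = 28·243802 + 8397 = 6834853, q_4 = 28·15185 + 523 = 425703 → 6834853/425703
APPEND 13: p_5 = 13·6834853 + 243802 = 89096891, q_5 = 13·425703 + 15185 = 5549324 → 89096891/5549324
APPEND 40: p_6 = 40·89096891 + 6834853 = 3570710493, q_6 = 40·5549324 + 425703 = 222398663 → 3570710493/222398663
APPEND 14: p_7 = 14·3570710493 + 89096891 = 50079043793, q_7 = 14·222398663 + 5549324 = 3119130606 → 50079043793/3119130606
APPEND 17: p_8 = 17·50079043793 + 3570710493 = 854914454974, q_8 = 17·3119130606 + 222398663 = 53247618965 → 854914454974/53247618965
APPEND 20: p_9 = 20·854914454974 + 50079043793 = 17148368143273, q_9 = 20·53247618965 + 3119130606 = 1068071509906 → 17148368143273/1068071509906
APPEND 49: p_10 = 49·17148368143273 + 854914454974 = 841124953475351, q_10 = 49·1068071509906 + 53247618965 = 52388751604359 → 841124953475351/52388751604359
APPEND 15: p_11 = 15·841124953475351 + 17148368143273 = 12634022670273538, q_11 = 15·52388751604359 + 1068071509906 = 786899345575291 → 12634022670273538/786899345575291
APPEND 16: p_12 = 16·12634022670273538 + 841124953475351 = 202985487677851959, q_12 = 16·786899345575291 + 52388751604359 = 12642778280809015 → 202985487677851959/12642778280809015
APPEND 40: p_13 = 40·202985487677851959 + 12634022670273538 = 8132053529784351898, q_13 = 40·12642778280809015 + 786899345575291 = 506498030577935891 → 8132053529784351898/506498030577935891
APPEND 7: p_14 = 7·8132053529784351898 + 202985487677851959 = 57127360196168315245, q_14 = 7·506498030577935891 + 12642778280809015 = 3558128992326360252 → 57127360196168315245/3558128992326360252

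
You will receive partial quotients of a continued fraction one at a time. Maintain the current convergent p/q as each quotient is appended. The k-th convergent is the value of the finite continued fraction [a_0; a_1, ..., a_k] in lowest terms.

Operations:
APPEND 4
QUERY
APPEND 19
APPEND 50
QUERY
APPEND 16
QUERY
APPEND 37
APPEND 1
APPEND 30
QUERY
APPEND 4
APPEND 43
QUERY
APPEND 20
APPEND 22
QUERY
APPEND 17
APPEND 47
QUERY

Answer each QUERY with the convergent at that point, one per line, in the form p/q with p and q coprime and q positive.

4/1
3854/951
61741/15235
72788631/17961076
12693483679/3132201031
5604283402231/1382893986741
4495372391156252/1109262862298635

APPEND 4: p_0 = 4·1 + 0 = 4, q_0 = 4·0 + 1 = 1 → 4/1
APPEND 19: p_1 = 19·4 + 1 = 77, q_1 = 19·1 + 0 = 19 → 77/19
APPEND 50: p_2 = 50·77 + 4 = 3854, q_2 = 50·19 + 1 = 951 → 3854/951
APPEND 16: p_3 = 16·3854 + 77 = 61741, q_3 = 16·951 + 19 = 15235 → 61741/15235
APPEND 37: p_4 = 37·61741 + 3854 = 2288271, q_4 = 37·15235 + 951 = 564646 → 2288271/564646
APPEND 1: p_5 = 1·2288271 + 61741 = 2350012, q_5 = 1·564646 + 15235 = 579881 → 2350012/579881
APPEND 30: p_6 = 30·2350012 + 2288271 = 72788631, q_6 = 30·579881 + 564646 = 17961076 → 72788631/17961076
APPEND 4: p_7 = 4·72788631 + 2350012 = 293504536, q_7 = 4·17961076 + 579881 = 72424185 → 293504536/72424185
APPEND 43: p_8 = 43·293504536 + 72788631 = 12693483679, q_8 = 43·72424185 + 17961076 = 3132201031 → 12693483679/3132201031
APPEND 20: p_9 = 20·12693483679 + 293504536 = 254163178116, q_9 = 20·3132201031 + 72424185 = 62716444805 → 254163178116/62716444805
APPEND 22: p_10 = 22·254163178116 + 12693483679 = 5604283402231, q_10 = 22·62716444805 + 3132201031 = 1382893986741 → 5604283402231/1382893986741
APPEND 17: p_11 = 17·5604283402231 + 254163178116 = 95526981016043, q_11 = 17·1382893986741 + 62716444805 = 23571914219402 → 95526981016043/23571914219402
APPEND 47: p_12 = 47·95526981016043 + 5604283402231 = 4495372391156252, q_12 = 47·23571914219402 + 1382893986741 = 1109262862298635 → 4495372391156252/1109262862298635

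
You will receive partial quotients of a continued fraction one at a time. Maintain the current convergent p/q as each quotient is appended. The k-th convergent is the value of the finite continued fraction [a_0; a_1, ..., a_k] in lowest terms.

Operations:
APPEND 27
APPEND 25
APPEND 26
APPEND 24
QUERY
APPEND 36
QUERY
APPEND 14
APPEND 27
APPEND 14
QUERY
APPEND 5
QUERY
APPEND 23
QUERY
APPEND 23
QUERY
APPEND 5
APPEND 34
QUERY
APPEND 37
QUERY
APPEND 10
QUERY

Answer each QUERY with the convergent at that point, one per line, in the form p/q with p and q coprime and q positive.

423148/15649
15250931/564015
81295326012/3006490771
412268157905/15246638063
9563462957827/353679166220
220371916187926/8149867461123
38008755408701464/1405652427503513
1407435373165851625/52050242834101816
14112362487067217714/521908080768521673

APPEND 27: p_0 = 27·1 + 0 = 27, q_0 = 27·0 + 1 = 1 → 27/1
APPEND 25: p_1 = 25·27 + 1 = 676, q_1 = 25·1 + 0 = 25 → 676/25
APPEND 26: p_2 = 26·676 + 27 = 17603, q_2 = 26·25 + 1 = 651 → 17603/651
APPEND 24: p_3 = 24·17603 + 676 = 423148, q_3 = 24·651 + 25 = 15649 → 423148/15649
APPEND 36: p_4 = 36·423148 + 17603 = 15250931, q_4 = 36·15649 + 651 = 564015 → 15250931/564015
APPEND 14: p_5 = 14·15250931 + 423148 = 213936182, q_5 = 14·564015 + 15649 = 7911859 → 213936182/7911859
APPEND 27: p_6 = 27·213936182 + 15250931 = 5791527845, q_6 = 27·7911859 + 564015 = 214184208 → 5791527845/214184208
APPEND 14: p_7 = 14·5791527845 + 213936182 = 81295326012, q_7 = 14·214184208 + 7911859 = 3006490771 → 81295326012/3006490771
APPEND 5: p_8 = 5·81295326012 + 5791527845 = 412268157905, q_8 = 5·3006490771 + 214184208 = 15246638063 → 412268157905/15246638063
APPEND 23: p_9 = 23·412268157905 + 81295326012 = 9563462957827, q_9 = 23·15246638063 + 3006490771 = 353679166220 → 9563462957827/353679166220
APPEND 23: p_10 = 23·9563462957827 + 412268157905 = 220371916187926, q_10 = 23·353679166220 + 15246638063 = 8149867461123 → 220371916187926/8149867461123
APPEND 5: p_11 = 5·220371916187926 + 9563462957827 = 1111423043897457, q_11 = 5·8149867461123 + 353679166220 = 41103016471835 → 1111423043897457/41103016471835
APPEND 34: p_12 = 34·1111423043897457 + 220371916187926 = 38008755408701464, q_12 = 34·41103016471835 + 8149867461123 = 1405652427503513 → 38008755408701464/1405652427503513
APPEND 37: p_13 = 37·38008755408701464 + 1111423043897457 = 1407435373165851625, q_13 = 37·1405652427503513 + 41103016471835 = 52050242834101816 → 1407435373165851625/52050242834101816
APPEND 10: p_14 = 10·1407435373165851625 + 38008755408701464 = 14112362487067217714, q_14 = 10·52050242834101816 + 1405652427503513 = 521908080768521673 → 14112362487067217714/521908080768521673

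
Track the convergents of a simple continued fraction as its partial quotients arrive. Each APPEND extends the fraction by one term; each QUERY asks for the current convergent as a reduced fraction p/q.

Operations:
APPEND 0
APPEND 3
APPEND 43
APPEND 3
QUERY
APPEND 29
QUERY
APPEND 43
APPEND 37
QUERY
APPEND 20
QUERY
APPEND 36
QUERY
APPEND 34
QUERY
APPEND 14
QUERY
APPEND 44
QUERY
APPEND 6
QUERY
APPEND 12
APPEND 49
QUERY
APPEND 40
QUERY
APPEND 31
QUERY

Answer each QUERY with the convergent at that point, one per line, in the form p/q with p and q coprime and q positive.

APPEND 0: p_0 = 0·1 + 0 = 0, q_0 = 0·0 + 1 = 1 → 0/1
APPEND 3: p_1 = 3·0 + 1 = 1, q_1 = 3·1 + 0 = 3 → 1/3
APPEND 43: p_2 = 43·1 + 0 = 43, q_2 = 43·3 + 1 = 130 → 43/130
APPEND 3: p_3 = 3·43 + 1 = 130, q_3 = 3·130 + 3 = 393 → 130/393
APPEND 29: p_4 = 29·130 + 43 = 3813, q_4 = 29·393 + 130 = 11527 → 3813/11527
APPEND 43: p_5 = 43·3813 + 130 = 164089, q_5 = 43·11527 + 393 = 496054 → 164089/496054
APPEND 37: p_6 = 37·164089 + 3813 = 6075106, q_6 = 37·496054 + 11527 = 18365525 → 6075106/18365525
APPEND 20: p_7 = 20·6075106 + 164089 = 121666209, q_7 = 20·18365525 + 496054 = 367806554 → 121666209/367806554
APPEND 36: p_8 = 36·121666209 + 6075106 = 4386058630, q_8 = 36·367806554 + 18365525 = 13259401469 → 4386058630/13259401469
APPEND 34: p_9 = 34·4386058630 + 121666209 = 149247659629, q_9 = 34·13259401469 + 367806554 = 451187456500 → 149247659629/451187456500
APPEND 14: p_10 = 14·149247659629 + 4386058630 = 2093853293436, q_10 = 14·451187456500 + 13259401469 = 6329883792469 → 2093853293436/6329883792469
APPEND 44: p_11 = 44·2093853293436 + 149247659629 = 92278792570813, q_11 = 44·6329883792469 + 451187456500 = 278966074325136 → 92278792570813/278966074325136
APPEND 6: p_12 = 6·92278792570813 + 2093853293436 = 555766608718314, q_12 = 6·278966074325136 + 6329883792469 = 1680126329743285 → 555766608718314/1680126329743285
APPEND 12: p_13 = 12·555766608718314 + 92278792570813 = 6761478097190581, q_13 = 12·1680126329743285 + 278966074325136 = 20440482031244556 → 6761478097190581/20440482031244556
APPEND 49: p_14 = 49·6761478097190581 + 555766608718314 = 331868193371056783, q_14 = 49·20440482031244556 + 1680126329743285 = 1003263745860726529 → 331868193371056783/1003263745860726529
APPEND 40: p_15 = 40·331868193371056783 + 6761478097190581 = 13281489212939461901, q_15 = 40·1003263745860726529 + 20440482031244556 = 40150990316460305716 → 13281489212939461901/40150990316460305716
APPEND 31: p_16 = 31·13281489212939461901 + 331868193371056783 = 412058033794494375714, q_16 = 31·40150990316460305716 + 1003263745860726529 = 1245683963556130203725 → 412058033794494375714/1245683963556130203725

130/393
3813/11527
6075106/18365525
121666209/367806554
4386058630/13259401469
149247659629/451187456500
2093853293436/6329883792469
92278792570813/278966074325136
555766608718314/1680126329743285
331868193371056783/1003263745860726529
13281489212939461901/40150990316460305716
412058033794494375714/1245683963556130203725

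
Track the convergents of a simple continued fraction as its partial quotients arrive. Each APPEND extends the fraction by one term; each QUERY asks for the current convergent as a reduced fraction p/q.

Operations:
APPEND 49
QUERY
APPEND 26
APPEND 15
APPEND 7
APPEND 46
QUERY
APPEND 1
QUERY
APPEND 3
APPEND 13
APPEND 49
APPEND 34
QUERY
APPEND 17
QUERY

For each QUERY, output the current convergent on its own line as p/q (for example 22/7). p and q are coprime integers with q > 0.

49/1
6251852/127489
6387345/130252
562256121450/11465637809
9574881104461/195252865411

APPEND 49: p_0 = 49·1 + 0 = 49, q_0 = 49·0 + 1 = 1 → 49/1
APPEND 26: p_1 = 26·49 + 1 = 1275, q_1 = 26·1 + 0 = 26 → 1275/26
APPEND 15: p_2 = 15·1275 + 49 = 19174, q_2 = 15·26 + 1 = 391 → 19174/391
APPEND 7: p_3 = 7·19174 + 1275 = 135493, q_3 = 7·391 + 26 = 2763 → 135493/2763
APPEND 46: p_4 = 46·135493 + 19174 = 6251852, q_4 = 46·2763 + 391 = 127489 → 6251852/127489
APPEND 1: p_5 = 1·6251852 + 135493 = 6387345, q_5 = 1·127489 + 2763 = 130252 → 6387345/130252
APPEND 3: p_6 = 3·6387345 + 6251852 = 25413887, q_6 = 3·130252 + 127489 = 518245 → 25413887/518245
APPEND 13: p_7 = 13·25413887 + 6387345 = 336767876, q_7 = 13·518245 + 130252 = 6867437 → 336767876/6867437
APPEND 49: p_8 = 49·336767876 + 25413887 = 16527039811, q_8 = 49·6867437 + 518245 = 337022658 → 16527039811/337022658
APPEND 34: p_9 = 34·16527039811 + 336767876 = 562256121450, q_9 = 34·337022658 + 6867437 = 11465637809 → 562256121450/11465637809
APPEND 17: p_10 = 17·562256121450 + 16527039811 = 9574881104461, q_10 = 17·11465637809 + 337022658 = 195252865411 → 9574881104461/195252865411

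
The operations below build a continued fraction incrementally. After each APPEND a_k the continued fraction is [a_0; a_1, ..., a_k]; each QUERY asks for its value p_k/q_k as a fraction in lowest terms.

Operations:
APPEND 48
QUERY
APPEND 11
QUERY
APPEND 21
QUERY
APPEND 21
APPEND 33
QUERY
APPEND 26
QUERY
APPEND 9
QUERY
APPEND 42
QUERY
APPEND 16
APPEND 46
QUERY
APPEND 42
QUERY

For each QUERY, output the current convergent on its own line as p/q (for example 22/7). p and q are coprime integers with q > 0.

APPEND 48: p_0 = 48·1 + 0 = 48, q_0 = 48·0 + 1 = 1 → 48/1
APPEND 11: p_1 = 11·48 + 1 = 529, q_1 = 11·1 + 0 = 11 → 529/11
APPEND 21: p_2 = 21·529 + 48 = 11157, q_2 = 21·11 + 1 = 232 → 11157/232
APPEND 21: p_3 = 21·11157 + 529 = 234826, q_3 = 21·232 + 11 = 4883 → 234826/4883
APPEND 33: p_4 = 33·234826 + 11157 = 7760415, q_4 = 33·4883 + 232 = 161371 → 7760415/161371
APPEND 26: p_5 = 26·7760415 + 234826 = 202005616, q_5 = 26·161371 + 4883 = 4200529 → 202005616/4200529
APPEND 9: p_6 = 9·202005616 + 7760415 = 1825810959, q_6 = 9·4200529 + 161371 = 37966132 → 1825810959/37966132
APPEND 42: p_7 = 42·1825810959 + 202005616 = 76886065894, q_7 = 42·37966132 + 4200529 = 1598778073 → 76886065894/1598778073
APPEND 16: p_8 = 16·76886065894 + 1825810959 = 1232002865263, q_8 = 16·1598778073 + 37966132 = 25618415300 → 1232002865263/25618415300
APPEND 46: p_9 = 46·1232002865263 + 76886065894 = 56749017867992, q_9 = 46·25618415300 + 1598778073 = 1180045881873 → 56749017867992/1180045881873
APPEND 42: p_10 = 42·56749017867992 + 1232002865263 = 2384690753320927, q_10 = 42·1180045881873 + 25618415300 = 49587545453966 → 2384690753320927/49587545453966

48/1
529/11
11157/232
7760415/161371
202005616/4200529
1825810959/37966132
76886065894/1598778073
56749017867992/1180045881873
2384690753320927/49587545453966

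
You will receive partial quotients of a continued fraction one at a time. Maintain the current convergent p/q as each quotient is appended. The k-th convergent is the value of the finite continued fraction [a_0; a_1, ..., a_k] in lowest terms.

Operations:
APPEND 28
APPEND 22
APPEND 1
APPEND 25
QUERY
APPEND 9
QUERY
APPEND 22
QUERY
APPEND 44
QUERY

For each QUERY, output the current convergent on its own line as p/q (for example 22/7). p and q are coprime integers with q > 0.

APPEND 28: p_0 = 28·1 + 0 = 28, q_0 = 28·0 + 1 = 1 → 28/1
APPEND 22: p_1 = 22·28 + 1 = 617, q_1 = 22·1 + 0 = 22 → 617/22
APPEND 1: p_2 = 1·617 + 28 = 645, q_2 = 1·22 + 1 = 23 → 645/23
APPEND 25: p_3 = 25·645 + 617 = 16742, q_3 = 25·23 + 22 = 597 → 16742/597
APPEND 9: p_4 = 9·16742 + 645 = 151323, q_4 = 9·597 + 23 = 5396 → 151323/5396
APPEND 22: p_5 = 22·151323 + 16742 = 3345848, q_5 = 22·5396 + 597 = 119309 → 3345848/119309
APPEND 44: p_6 = 44·3345848 + 151323 = 147368635, q_6 = 44·119309 + 5396 = 5254992 → 147368635/5254992

16742/597
151323/5396
3345848/119309
147368635/5254992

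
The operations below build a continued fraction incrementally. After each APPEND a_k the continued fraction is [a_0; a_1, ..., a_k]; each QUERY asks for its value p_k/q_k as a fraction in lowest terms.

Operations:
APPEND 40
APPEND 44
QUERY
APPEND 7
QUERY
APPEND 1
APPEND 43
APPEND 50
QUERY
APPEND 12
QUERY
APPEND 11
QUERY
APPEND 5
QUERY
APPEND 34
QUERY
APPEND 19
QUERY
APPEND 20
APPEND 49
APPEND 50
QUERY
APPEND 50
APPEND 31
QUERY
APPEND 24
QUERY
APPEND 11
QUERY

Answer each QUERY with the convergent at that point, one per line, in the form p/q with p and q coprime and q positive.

1761/44
12367/309
31007678/774753
372712007/9312524
4130839755/103212517
21026910782/525375109
719045806343/17965966223
13682897231299/341878733346
673182148411188623/16820024028500793
1044522715004034423179/26098281432667207886
25102217725672814002572/627200091848807786267
277168917697404988451471/6925299291769552856823

APPEND 40: p_0 = 40·1 + 0 = 40, q_0 = 40·0 + 1 = 1 → 40/1
APPEND 44: p_1 = 44·40 + 1 = 1761, q_1 = 44·1 + 0 = 44 → 1761/44
APPEND 7: p_2 = 7·1761 + 40 = 12367, q_2 = 7·44 + 1 = 309 → 12367/309
APPEND 1: p_3 = 1·12367 + 1761 = 14128, q_3 = 1·309 + 44 = 353 → 14128/353
APPEND 43: p_4 = 43·14128 + 12367 = 619871, q_4 = 43·353 + 309 = 15488 → 619871/15488
APPEND 50: p_5 = 50·619871 + 14128 = 31007678, q_5 = 50·15488 + 353 = 774753 → 31007678/774753
APPEND 12: p_6 = 12·31007678 + 619871 = 372712007, q_6 = 12·774753 + 15488 = 9312524 → 372712007/9312524
APPEND 11: p_7 = 11·372712007 + 31007678 = 4130839755, q_7 = 11·9312524 + 774753 = 103212517 → 4130839755/103212517
APPEND 5: p_8 = 5·4130839755 + 372712007 = 21026910782, q_8 = 5·103212517 + 9312524 = 525375109 → 21026910782/525375109
APPEND 34: p_9 = 34·21026910782 + 4130839755 = 719045806343, q_9 = 34·525375109 + 103212517 = 17965966223 → 719045806343/17965966223
APPEND 19: p_10 = 19·719045806343 + 21026910782 = 13682897231299, q_10 = 19·17965966223 + 525375109 = 341878733346 → 13682897231299/341878733346
APPEND 20: p_11 = 20·13682897231299 + 719045806343 = 274376990432323, q_11 = 20·341878733346 + 17965966223 = 6855540633143 → 274376990432323/6855540633143
APPEND 49: p_12 = 49·274376990432323 + 13682897231299 = 13458155428415126, q_12 = 49·6855540633143 + 341878733346 = 336263369757353 → 13458155428415126/336263369757353
APPEND 50: p_13 = 50·13458155428415126 + 274376990432323 = 673182148411188623, q_13 = 50·336263369757353 + 6855540633143 = 16820024028500793 → 673182148411188623/16820024028500793
APPEND 50: p_14 = 50·673182148411188623 + 13458155428415126 = 33672565575987846276, q_14 = 50·16820024028500793 + 336263369757353 = 841337464794797003 → 33672565575987846276/841337464794797003
APPEND 31: p_15 = 31·33672565575987846276 + 673182148411188623 = 1044522715004034423179, q_15 = 31·841337464794797003 + 16820024028500793 = 26098281432667207886 → 1044522715004034423179/26098281432667207886
APPEND 24: p_16 = 24·1044522715004034423179 + 33672565575987846276 = 25102217725672814002572, q_16 = 24·26098281432667207886 + 841337464794797003 = 627200091848807786267 → 25102217725672814002572/627200091848807786267
APPEND 11: p_17 = 11·25102217725672814002572 + 1044522715004034423179 = 277168917697404988451471, q_17 = 11·627200091848807786267 + 26098281432667207886 = 6925299291769552856823 → 277168917697404988451471/6925299291769552856823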